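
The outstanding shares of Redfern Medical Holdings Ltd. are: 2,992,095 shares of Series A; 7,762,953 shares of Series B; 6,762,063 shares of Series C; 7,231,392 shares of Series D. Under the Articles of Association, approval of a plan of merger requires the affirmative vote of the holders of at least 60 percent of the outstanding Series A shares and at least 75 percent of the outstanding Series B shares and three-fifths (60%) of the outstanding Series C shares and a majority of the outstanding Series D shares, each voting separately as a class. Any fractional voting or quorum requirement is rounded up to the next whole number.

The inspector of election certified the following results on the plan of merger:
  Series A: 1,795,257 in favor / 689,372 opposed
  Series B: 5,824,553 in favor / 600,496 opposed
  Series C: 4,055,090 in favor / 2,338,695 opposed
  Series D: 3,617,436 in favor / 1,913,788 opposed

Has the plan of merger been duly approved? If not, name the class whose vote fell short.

Not approved — the Series C shares did not give the required vote.

Series A: 3/5 of 2992095 = 1795257; 1,795,257 required, 1,795,257 in favor — approved.
Series B: 3/4 of 7762953 = 5822214.75, rounded up to 5822215; 5,822,215 required, 5,824,553 in favor — approved.
Series C: 3/5 of 6762063 = 4057237.80, rounded up to 4057238; 4,057,238 required, 4,055,090 in favor — not approved.
Series D: a majority of 7231392 is 3615697; 3,615,697 required, 3,617,436 in favor — approved.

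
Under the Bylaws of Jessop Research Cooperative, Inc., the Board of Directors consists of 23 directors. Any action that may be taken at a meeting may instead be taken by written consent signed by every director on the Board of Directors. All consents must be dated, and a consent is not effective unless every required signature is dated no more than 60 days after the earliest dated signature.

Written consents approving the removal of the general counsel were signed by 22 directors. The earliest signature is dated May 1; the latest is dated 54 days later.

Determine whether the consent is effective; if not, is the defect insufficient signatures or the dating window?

Not effective — insufficient signatures.

Signatures required: the unanimous vote of 23 — unanimous means all 23, so 23 needed; 22 signed. Insufficient.
Dating window: the latest signature is 54 days after the earliest; the limit is 60 days. Within the window.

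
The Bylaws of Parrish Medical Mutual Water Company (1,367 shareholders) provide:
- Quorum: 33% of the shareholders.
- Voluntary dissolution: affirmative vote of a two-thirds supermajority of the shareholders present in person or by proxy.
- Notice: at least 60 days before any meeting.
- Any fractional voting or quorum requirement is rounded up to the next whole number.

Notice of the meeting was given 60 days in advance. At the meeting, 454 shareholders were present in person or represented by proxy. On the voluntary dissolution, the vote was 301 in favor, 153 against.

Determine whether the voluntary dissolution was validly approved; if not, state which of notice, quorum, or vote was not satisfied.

Invalid — vote requirement not satisfied.

Notice: 60 days given; 60 required. Satisfied.
Quorum: 33% of 1,367 = 451.11, rounded up to 452; 454 present. Satisfied.
Vote: requires two-thirds of those present (454); 2/3 of 454 = 302.67, rounded up to 303, so 303 needed; 301 in favor. Not satisfied.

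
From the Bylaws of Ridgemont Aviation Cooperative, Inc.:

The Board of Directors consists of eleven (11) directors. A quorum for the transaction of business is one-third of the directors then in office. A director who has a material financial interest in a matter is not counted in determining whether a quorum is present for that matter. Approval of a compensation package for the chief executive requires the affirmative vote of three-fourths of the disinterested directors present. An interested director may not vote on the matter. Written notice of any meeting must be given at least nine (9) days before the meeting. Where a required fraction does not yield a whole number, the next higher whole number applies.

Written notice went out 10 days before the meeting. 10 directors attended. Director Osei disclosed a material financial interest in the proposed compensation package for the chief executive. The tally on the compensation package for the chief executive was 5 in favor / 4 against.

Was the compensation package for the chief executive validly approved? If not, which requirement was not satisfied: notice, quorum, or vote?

Notice: 10 days given; 9 required (10 ≥ 9). Satisfied.
Quorum: 10 present, but the 1 interested director does not count, leaving 9. Quorum is 4. Satisfied.
Vote: the compensation package for the chief executive requires three-fourths of the disinterested directors present (10 − 1 = 9). 3/4 of 9 = 6.75, rounded up to 7, so 7 affirmative votes are needed; 5 voted in favor. Not satisfied.

Invalid — vote requirement not satisfied.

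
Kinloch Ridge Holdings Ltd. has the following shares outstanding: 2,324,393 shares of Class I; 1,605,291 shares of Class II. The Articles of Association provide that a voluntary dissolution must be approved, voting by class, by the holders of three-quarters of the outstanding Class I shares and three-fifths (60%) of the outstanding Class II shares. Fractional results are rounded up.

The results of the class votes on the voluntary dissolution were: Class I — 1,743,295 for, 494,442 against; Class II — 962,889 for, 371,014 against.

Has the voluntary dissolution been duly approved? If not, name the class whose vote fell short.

Class I: 3/4 of 2324393 = 1743294.75, rounded up to 1743295; 1,743,295 required, 1,743,295 in favor — approved.
Class II: 3/5 of 1605291 = 963174.60, rounded up to 963175; 963,175 required, 962,889 in favor — not approved.

Not approved — the Class II shares did not give the required vote.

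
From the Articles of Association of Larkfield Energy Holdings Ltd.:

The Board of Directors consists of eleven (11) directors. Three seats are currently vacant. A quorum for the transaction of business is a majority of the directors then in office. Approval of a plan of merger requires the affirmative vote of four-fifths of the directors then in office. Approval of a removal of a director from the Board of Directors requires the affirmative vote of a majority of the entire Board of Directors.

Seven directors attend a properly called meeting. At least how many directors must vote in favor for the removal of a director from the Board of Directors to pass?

6

The removal of a director from the Board of Directors requires a majority of the entire Board of Directors (11).
A majority of 11 is 6.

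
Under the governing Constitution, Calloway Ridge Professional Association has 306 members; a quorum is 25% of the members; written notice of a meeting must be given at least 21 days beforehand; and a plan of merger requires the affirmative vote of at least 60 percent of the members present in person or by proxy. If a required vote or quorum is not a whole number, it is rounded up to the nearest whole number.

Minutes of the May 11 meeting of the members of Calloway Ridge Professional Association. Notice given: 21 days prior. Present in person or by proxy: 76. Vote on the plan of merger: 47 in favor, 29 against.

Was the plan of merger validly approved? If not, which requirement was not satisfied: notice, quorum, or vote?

Notice: 21 days given; 21 required. Satisfied.
Quorum: 25% of 306 = 76.50, rounded up to 77; 76 present. Not satisfied.
Vote: requires three-fifths of those present (76); 3/5 of 76 = 45.60, rounded up to 46, so 46 needed; 47 in favor. Satisfied.

Invalid — quorum requirement not satisfied.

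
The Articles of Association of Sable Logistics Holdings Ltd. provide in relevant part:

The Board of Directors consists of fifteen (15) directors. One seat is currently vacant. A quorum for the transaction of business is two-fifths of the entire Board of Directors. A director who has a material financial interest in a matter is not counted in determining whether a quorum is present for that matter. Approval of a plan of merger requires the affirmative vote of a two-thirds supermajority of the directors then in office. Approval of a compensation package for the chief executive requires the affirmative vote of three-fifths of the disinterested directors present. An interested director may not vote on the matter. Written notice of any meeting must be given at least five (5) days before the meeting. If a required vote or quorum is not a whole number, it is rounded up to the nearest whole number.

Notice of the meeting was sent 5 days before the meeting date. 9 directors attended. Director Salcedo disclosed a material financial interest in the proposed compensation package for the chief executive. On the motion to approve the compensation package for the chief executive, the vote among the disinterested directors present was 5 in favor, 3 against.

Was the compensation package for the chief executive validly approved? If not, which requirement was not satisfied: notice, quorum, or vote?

Valid — all requirements satisfied.

Notice: 5 days given; 5 required (5 ≥ 5). Satisfied.
Quorum: 9 present, but the 1 interested director does not count, leaving 8. Quorum is 6. Satisfied.
Vote: the compensation package for the chief executive requires three-fifths of the disinterested directors present (9 − 1 = 8). 3/5 of 8 = 4.80, rounded up to 5, so 5 affirmative votes are needed; 5 voted in favor. Satisfied.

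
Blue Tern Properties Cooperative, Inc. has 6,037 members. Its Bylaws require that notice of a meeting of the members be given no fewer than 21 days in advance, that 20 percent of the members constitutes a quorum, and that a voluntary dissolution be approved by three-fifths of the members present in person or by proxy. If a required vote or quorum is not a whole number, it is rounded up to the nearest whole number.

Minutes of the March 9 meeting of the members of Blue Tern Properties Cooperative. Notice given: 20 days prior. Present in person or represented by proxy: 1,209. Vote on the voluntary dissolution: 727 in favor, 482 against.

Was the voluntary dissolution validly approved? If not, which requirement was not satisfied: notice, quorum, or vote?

Invalid — notice requirement not satisfied.

Notice: 20 days given; 21 required. Not satisfied.
Quorum: 20% of 6,037 = 1,207.40, rounded up to 1,208; 1,209 present. Satisfied.
Vote: requires three-fifths of those present (1,209); 3/5 of 1209 = 725.40, rounded up to 726, so 726 needed; 727 in favor. Satisfied.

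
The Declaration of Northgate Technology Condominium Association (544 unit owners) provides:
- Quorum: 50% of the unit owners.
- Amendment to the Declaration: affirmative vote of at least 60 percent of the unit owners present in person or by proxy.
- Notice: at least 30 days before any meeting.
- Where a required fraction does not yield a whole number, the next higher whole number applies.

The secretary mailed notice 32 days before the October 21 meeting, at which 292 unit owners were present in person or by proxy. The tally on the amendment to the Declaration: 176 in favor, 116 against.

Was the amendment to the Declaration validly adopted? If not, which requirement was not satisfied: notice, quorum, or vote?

Notice: 32 days given; 30 required. Satisfied.
Quorum: 50% of 544 = 272; 292 present. Satisfied.
Vote: requires three-fifths of those present (292); 3/5 of 292 = 175.20, rounded up to 176, so 176 needed; 176 in favor. Satisfied.

Valid — all requirements satisfied.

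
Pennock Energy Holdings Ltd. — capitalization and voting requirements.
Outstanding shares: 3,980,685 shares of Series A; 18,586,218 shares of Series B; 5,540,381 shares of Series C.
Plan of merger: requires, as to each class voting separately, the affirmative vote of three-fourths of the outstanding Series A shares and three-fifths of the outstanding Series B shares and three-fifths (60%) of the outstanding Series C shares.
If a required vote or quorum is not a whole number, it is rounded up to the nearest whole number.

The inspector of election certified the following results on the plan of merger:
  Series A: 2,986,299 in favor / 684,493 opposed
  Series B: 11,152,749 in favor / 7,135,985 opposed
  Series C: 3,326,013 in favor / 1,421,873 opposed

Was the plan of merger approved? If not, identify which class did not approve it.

Series A: 3/4 of 3980685 = 2985513.75, rounded up to 2985514; 2,985,514 required, 2,986,299 in favor — approved.
Series B: 3/5 of 18586218 = 11151730.80, rounded up to 11151731; 11,151,731 required, 11,152,749 in favor — approved.
Series C: 3/5 of 5540381 = 3324228.60, rounded up to 3324229; 3,324,229 required, 3,326,013 in favor — approved.

Approved — every class gave the required vote.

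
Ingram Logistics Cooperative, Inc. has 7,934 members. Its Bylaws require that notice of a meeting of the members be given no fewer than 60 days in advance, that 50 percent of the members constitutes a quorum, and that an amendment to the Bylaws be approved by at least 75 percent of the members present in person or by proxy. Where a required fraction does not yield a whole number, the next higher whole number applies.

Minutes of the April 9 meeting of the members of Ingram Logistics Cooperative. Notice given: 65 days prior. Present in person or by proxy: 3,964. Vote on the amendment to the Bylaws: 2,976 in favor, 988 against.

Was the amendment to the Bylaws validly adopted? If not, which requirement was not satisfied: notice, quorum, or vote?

Invalid — quorum requirement not satisfied.

Notice: 65 days given; 60 required. Satisfied.
Quorum: 50% of 7,934 = 3,967; 3,964 present. Not satisfied.
Vote: requires three-fourths of those present (3,964); 3/4 of 3964 = 2973, so 2,973 needed; 2,976 in favor. Satisfied.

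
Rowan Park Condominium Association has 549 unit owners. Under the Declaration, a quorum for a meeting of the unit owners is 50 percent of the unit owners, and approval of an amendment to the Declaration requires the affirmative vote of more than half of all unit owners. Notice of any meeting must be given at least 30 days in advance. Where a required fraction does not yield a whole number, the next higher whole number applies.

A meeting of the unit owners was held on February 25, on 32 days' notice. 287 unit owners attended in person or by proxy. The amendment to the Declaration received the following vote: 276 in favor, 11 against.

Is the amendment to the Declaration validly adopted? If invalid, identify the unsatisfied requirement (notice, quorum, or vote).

Valid — all requirements satisfied.

Notice: 32 days given; 30 required. Satisfied.
Quorum: 50% of 549 = 274.50, rounded up to 275; 287 present. Satisfied.
Vote: requires a majority of all unit owners (549); a majority of 549 is 275, so 275 needed; 276 in favor. Satisfied.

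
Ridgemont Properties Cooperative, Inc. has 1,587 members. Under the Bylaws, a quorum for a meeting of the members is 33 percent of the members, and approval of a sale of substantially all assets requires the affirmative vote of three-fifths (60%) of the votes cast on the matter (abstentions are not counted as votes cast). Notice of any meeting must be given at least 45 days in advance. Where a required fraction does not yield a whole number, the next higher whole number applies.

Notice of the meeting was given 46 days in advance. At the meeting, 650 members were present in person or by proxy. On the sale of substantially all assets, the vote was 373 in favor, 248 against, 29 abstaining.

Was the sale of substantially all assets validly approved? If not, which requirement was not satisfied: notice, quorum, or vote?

Notice: 46 days given; 45 required. Satisfied.
Quorum: 33% of 1,587 = 523.71, rounded up to 524; 650 present. Satisfied.
Vote: requires three-fifths of the votes cast (650 − 29 abstaining = 621); 3/5 of 621 = 372.60, rounded up to 373, so 373 needed; 373 in favor. Satisfied.

Valid — all requirements satisfied.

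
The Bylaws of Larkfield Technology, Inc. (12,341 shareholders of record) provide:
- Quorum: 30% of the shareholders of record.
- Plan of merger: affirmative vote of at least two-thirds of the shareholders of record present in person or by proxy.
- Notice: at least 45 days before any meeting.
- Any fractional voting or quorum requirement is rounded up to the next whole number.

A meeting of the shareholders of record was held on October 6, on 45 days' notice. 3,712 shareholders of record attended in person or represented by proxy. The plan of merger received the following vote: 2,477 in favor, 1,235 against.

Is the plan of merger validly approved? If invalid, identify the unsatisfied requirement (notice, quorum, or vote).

Notice: 45 days given; 45 required. Satisfied.
Quorum: 30% of 12,341 = 3,702.30, rounded up to 3,703; 3,712 present. Satisfied.
Vote: requires two-thirds of those present (3,712); 2/3 of 3712 = 2474.67, rounded up to 2475, so 2,475 needed; 2,477 in favor. Satisfied.

Valid — all requirements satisfied.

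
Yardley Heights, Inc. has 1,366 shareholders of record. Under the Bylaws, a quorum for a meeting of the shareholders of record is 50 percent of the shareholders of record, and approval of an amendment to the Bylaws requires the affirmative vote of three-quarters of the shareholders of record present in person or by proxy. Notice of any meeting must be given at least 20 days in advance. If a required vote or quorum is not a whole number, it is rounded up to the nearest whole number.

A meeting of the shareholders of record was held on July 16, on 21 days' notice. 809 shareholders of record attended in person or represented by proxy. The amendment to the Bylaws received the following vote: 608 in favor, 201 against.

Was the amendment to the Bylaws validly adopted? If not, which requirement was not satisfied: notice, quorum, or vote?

Valid — all requirements satisfied.

Notice: 21 days given; 20 required. Satisfied.
Quorum: 50% of 1,366 = 683; 809 present. Satisfied.
Vote: requires three-fourths of those present (809); 3/4 of 809 = 606.75, rounded up to 607, so 607 needed; 608 in favor. Satisfied.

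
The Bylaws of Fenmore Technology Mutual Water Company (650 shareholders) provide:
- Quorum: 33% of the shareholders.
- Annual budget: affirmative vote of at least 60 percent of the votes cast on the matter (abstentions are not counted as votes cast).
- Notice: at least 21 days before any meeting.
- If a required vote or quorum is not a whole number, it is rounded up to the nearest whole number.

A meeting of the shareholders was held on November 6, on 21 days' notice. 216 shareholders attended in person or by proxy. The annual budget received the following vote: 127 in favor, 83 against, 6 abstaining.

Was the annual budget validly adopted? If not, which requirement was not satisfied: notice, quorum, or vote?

Notice: 21 days given; 21 required. Satisfied.
Quorum: 33% of 650 = 214.50, rounded up to 215; 216 present. Satisfied.
Vote: requires three-fifths of the votes cast (216 − 6 abstaining = 210); 3/5 of 210 = 126, so 126 needed; 127 in favor. Satisfied.

Valid — all requirements satisfied.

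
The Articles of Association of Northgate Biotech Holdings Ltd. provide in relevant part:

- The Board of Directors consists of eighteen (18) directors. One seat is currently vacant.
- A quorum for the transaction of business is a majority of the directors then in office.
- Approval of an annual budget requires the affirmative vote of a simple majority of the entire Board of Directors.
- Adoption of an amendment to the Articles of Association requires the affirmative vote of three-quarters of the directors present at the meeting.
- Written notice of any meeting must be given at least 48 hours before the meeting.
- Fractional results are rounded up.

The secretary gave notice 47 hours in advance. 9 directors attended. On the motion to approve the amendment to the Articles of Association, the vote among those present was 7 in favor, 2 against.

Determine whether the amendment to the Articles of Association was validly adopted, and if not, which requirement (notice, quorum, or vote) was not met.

Notice: 47 hours given; 48 required (47 < 48). Not satisfied.
Quorum: 9 present; quorum is 9. Satisfied.
Vote: the amendment to the Articles of Association requires three-fourths of the directors present (9). 3/4 of 9 = 6.75, rounded up to 7, so 7 affirmative votes are needed; 7 voted in favor. Satisfied.

Invalid — notice requirement not satisfied.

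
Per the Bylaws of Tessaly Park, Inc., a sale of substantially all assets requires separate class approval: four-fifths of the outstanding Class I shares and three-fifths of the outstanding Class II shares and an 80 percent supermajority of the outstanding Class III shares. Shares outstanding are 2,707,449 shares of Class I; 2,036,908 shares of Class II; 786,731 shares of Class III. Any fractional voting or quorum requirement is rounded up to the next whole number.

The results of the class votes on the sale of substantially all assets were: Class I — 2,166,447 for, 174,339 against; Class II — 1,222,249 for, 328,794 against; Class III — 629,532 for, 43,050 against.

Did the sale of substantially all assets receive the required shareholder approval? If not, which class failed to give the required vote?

Class I: 4/5 of 2707449 = 2165959.20, rounded up to 2165960; 2,165,960 required, 2,166,447 in favor — approved.
Class II: 3/5 of 2036908 = 1222144.80, rounded up to 1222145; 1,222,145 required, 1,222,249 in favor — approved.
Class III: 4/5 of 786731 = 629384.80, rounded up to 629385; 629,385 required, 629,532 in favor — approved.

Approved — every class gave the required vote.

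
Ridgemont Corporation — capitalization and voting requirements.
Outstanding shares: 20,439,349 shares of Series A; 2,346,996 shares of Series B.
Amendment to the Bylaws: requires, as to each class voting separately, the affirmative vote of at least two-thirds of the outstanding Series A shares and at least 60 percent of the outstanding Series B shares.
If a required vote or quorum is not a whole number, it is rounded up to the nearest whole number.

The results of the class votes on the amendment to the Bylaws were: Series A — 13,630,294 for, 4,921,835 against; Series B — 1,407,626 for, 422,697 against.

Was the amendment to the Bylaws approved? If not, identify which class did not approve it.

Not approved — the Series B shares did not give the required vote.

Series A: 2/3 of 20439349 = 13626232.67, rounded up to 13626233; 13,626,233 required, 13,630,294 in favor — approved.
Series B: 3/5 of 2346996 = 1408197.60, rounded up to 1408198; 1,408,198 required, 1,407,626 in favor — not approved.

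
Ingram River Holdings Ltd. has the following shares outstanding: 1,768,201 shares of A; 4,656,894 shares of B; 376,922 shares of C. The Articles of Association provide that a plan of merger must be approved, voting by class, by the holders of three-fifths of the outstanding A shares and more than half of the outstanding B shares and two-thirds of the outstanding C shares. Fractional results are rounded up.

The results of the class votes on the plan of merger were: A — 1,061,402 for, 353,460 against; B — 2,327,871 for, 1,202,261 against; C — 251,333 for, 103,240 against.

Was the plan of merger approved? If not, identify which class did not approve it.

A: 3/5 of 1768201 = 1060920.60, rounded up to 1060921; 1,060,921 required, 1,061,402 in favor — approved.
B: a majority of 4656894 is 2328448; 2,328,448 required, 2,327,871 in favor — not approved.
C: 2/3 of 376922 = 251281.33, rounded up to 251282; 251,282 required, 251,333 in favor — approved.

Not approved — the B shares did not give the required vote.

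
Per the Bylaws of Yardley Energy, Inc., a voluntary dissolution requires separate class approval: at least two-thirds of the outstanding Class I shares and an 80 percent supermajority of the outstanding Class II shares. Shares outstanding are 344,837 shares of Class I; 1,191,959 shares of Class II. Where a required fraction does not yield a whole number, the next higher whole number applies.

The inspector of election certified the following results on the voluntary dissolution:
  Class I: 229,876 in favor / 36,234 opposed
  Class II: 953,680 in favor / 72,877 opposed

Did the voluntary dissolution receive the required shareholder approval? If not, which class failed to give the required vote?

Class I: 2/3 of 344837 = 229891.33, rounded up to 229892; 229,892 required, 229,876 in favor — not approved.
Class II: 4/5 of 1191959 = 953567.20, rounded up to 953568; 953,568 required, 953,680 in favor — approved.

Not approved — the Class I shares did not give the required vote.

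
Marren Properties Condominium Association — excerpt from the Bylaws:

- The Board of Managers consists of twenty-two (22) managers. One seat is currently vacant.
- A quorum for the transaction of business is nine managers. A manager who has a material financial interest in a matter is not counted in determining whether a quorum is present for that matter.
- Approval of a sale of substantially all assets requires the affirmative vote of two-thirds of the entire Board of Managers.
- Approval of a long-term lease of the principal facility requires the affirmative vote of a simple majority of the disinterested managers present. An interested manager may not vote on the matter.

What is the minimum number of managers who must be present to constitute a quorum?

The quorum is fixed at 9.

9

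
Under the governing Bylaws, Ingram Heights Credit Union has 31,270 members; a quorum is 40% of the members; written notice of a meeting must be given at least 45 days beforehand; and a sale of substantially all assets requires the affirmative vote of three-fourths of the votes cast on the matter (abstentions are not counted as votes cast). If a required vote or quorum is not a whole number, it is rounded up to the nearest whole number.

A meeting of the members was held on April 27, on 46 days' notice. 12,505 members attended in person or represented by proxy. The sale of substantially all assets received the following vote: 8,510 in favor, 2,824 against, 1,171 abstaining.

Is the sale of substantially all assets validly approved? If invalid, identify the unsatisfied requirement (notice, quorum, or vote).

Notice: 46 days given; 45 required. Satisfied.
Quorum: 40% of 31,270 = 12,508; 12,505 present. Not satisfied.
Vote: requires three-fourths of the votes cast (12,505 − 1,171 abstaining = 11,334); 3/4 of 11334 = 8500.50, rounded up to 8501, so 8,501 needed; 8,510 in favor. Satisfied.

Invalid — quorum requirement not satisfied.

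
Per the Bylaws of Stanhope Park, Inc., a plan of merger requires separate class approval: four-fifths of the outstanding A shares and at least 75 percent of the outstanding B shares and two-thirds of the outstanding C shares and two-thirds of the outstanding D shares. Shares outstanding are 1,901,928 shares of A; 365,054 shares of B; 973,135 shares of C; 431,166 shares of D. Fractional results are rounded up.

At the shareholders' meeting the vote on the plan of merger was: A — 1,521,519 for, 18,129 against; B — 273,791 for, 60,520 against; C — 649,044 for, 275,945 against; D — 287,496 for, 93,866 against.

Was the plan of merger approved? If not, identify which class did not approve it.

A: 4/5 of 1901928 = 1521542.40, rounded up to 1521543; 1,521,543 required, 1,521,519 in favor — not approved.
B: 3/4 of 365054 = 273790.50, rounded up to 273791; 273,791 required, 273,791 in favor — approved.
C: 2/3 of 973135 = 648756.67, rounded up to 648757; 648,757 required, 649,044 in favor — approved.
D: 2/3 of 431166 = 287444; 287,444 required, 287,496 in favor — approved.

Not approved — the A shares did not give the required vote.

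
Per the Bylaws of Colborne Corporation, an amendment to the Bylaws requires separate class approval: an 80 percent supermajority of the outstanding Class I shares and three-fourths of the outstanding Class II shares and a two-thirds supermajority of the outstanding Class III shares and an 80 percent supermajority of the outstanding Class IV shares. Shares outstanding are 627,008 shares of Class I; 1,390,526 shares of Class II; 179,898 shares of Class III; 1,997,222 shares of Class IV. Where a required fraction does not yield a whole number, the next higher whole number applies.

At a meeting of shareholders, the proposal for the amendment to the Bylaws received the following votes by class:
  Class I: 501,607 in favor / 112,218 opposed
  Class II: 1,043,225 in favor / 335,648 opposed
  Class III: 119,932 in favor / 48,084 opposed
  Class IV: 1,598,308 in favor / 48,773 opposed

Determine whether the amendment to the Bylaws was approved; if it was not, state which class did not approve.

Class I: 4/5 of 627008 = 501606.40, rounded up to 501607; 501,607 required, 501,607 in favor — approved.
Class II: 3/4 of 1390526 = 1042894.50, rounded up to 1042895; 1,042,895 required, 1,043,225 in favor — approved.
Class III: 2/3 of 179898 = 119932; 119,932 required, 119,932 in favor — approved.
Class IV: 4/5 of 1997222 = 1597777.60, rounded up to 1597778; 1,597,778 required, 1,598,308 in favor — approved.

Approved — every class gave the required vote.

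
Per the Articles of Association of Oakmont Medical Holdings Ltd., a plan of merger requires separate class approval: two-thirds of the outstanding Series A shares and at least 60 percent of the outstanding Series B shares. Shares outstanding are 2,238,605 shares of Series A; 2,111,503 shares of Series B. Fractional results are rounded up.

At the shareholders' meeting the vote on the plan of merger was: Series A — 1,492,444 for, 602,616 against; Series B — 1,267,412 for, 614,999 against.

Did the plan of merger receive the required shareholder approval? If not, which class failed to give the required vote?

Approved — every class gave the required vote.

Series A: 2/3 of 2238605 = 1492403.33, rounded up to 1492404; 1,492,404 required, 1,492,444 in favor — approved.
Series B: 3/5 of 2111503 = 1266901.80, rounded up to 1266902; 1,266,902 required, 1,267,412 in favor — approved.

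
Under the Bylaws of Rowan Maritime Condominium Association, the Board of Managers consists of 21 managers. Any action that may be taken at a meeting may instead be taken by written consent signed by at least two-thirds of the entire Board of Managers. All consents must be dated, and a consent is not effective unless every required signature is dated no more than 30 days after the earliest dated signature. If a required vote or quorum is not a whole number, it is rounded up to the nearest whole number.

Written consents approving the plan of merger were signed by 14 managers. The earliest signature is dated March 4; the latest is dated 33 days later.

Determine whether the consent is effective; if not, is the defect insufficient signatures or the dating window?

Signatures required: at least two-thirds of 21 — 2/3 of 21 = 14, so 14 needed; 14 signed. Sufficient.
Dating window: the latest signature is 33 days after the earliest; the limit is 30 days. Outside the window.

Not effective — dating-window requirement not satisfied.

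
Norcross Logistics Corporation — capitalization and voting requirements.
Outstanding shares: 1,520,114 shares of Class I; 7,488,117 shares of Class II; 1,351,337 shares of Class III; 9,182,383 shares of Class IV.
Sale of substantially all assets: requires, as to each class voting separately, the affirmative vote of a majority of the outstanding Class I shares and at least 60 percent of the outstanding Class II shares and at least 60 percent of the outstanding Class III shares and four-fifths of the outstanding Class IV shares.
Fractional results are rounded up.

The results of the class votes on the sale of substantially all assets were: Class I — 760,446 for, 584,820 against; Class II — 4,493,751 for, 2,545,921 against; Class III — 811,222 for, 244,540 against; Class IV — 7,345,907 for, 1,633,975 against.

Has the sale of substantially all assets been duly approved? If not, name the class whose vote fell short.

Approved — every class gave the required vote.

Class I: a majority of 1520114 is 760058; 760,058 required, 760,446 in favor — approved.
Class II: 3/5 of 7488117 = 4492870.20, rounded up to 4492871; 4,492,871 required, 4,493,751 in favor — approved.
Class III: 3/5 of 1351337 = 810802.20, rounded up to 810803; 810,803 required, 811,222 in favor — approved.
Class IV: 4/5 of 9182383 = 7345906.40, rounded up to 7345907; 7,345,907 required, 7,345,907 in favor — approved.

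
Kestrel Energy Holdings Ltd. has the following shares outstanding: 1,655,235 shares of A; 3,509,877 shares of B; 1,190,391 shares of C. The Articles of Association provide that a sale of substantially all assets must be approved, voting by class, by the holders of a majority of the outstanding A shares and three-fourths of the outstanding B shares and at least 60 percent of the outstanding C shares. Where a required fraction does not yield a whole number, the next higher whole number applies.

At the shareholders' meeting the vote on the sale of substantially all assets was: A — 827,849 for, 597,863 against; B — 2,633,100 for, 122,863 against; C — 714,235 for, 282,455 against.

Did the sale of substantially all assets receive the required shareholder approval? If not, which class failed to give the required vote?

A: a majority of 1655235 is 827618; 827,618 required, 827,849 in favor — approved.
B: 3/4 of 3509877 = 2632407.75, rounded up to 2632408; 2,632,408 required, 2,633,100 in favor — approved.
C: 3/5 of 1190391 = 714234.60, rounded up to 714235; 714,235 required, 714,235 in favor — approved.

Approved — every class gave the required vote.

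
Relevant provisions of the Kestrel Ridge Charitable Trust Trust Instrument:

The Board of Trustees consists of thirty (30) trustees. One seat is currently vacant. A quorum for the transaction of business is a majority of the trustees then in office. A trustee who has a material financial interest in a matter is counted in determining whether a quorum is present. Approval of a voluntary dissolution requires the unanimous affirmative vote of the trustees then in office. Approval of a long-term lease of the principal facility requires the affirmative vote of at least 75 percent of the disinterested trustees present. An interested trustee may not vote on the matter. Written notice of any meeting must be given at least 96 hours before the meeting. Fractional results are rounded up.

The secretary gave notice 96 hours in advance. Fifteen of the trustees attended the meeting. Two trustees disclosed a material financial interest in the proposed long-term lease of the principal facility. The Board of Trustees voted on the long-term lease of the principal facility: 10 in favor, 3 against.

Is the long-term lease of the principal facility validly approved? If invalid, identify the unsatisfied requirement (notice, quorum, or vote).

Valid — all requirements satisfied.

Notice: 96 hours given; 96 required (96 ≥ 96). Satisfied.
Quorum: 15 present (interested trustees count toward quorum); quorum is 15. Satisfied.
Vote: the long-term lease of the principal facility requires three-fourths of the disinterested trustees present (15 − 2 = 13). 3/4 of 13 = 9.75, rounded up to 10, so 10 affirmative votes are needed; 10 voted in favor. Satisfied.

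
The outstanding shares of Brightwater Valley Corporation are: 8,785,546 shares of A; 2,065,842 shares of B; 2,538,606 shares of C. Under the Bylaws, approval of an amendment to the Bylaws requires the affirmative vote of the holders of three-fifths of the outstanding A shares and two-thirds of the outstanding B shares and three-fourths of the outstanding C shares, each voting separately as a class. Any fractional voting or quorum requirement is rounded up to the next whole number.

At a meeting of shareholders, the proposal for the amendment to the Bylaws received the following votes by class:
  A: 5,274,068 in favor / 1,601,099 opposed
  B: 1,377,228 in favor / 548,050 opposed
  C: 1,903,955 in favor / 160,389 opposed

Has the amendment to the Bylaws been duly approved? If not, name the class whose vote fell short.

A: 3/5 of 8785546 = 5271327.60, rounded up to 5271328; 5,271,328 required, 5,274,068 in favor — approved.
B: 2/3 of 2065842 = 1377228; 1,377,228 required, 1,377,228 in favor — approved.
C: 3/4 of 2538606 = 1903954.50, rounded up to 1903955; 1,903,955 required, 1,903,955 in favor — approved.

Approved — every class gave the required vote.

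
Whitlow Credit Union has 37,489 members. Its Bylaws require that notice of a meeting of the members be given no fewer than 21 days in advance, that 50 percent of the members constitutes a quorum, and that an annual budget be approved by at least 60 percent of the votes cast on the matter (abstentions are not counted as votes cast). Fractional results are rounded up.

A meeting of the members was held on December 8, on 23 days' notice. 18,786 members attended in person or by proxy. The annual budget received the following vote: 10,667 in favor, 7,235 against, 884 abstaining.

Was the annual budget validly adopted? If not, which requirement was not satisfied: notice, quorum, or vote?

Notice: 23 days given; 21 required. Satisfied.
Quorum: 50% of 37,489 = 18,744.50, rounded up to 18,745; 18,786 present. Satisfied.
Vote: requires three-fifths of the votes cast (18,786 − 884 abstaining = 17,902); 3/5 of 17902 = 10741.20, rounded up to 10742, so 10,742 needed; 10,667 in favor. Not satisfied.

Invalid — vote requirement not satisfied.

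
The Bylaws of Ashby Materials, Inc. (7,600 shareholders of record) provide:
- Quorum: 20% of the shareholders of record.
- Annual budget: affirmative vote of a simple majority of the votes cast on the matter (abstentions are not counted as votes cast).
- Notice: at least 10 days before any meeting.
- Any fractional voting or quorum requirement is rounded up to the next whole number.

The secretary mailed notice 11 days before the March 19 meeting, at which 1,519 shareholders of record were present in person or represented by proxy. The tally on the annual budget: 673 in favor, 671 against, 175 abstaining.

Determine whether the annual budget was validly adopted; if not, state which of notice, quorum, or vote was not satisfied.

Invalid — quorum requirement not satisfied.

Notice: 11 days given; 10 required. Satisfied.
Quorum: 20% of 7,600 = 1,520; 1,519 present. Not satisfied.
Vote: requires a majority of the votes cast (1,519 − 175 abstaining = 1,344); a majority of 1344 is 673, so 673 needed; 673 in favor. Satisfied.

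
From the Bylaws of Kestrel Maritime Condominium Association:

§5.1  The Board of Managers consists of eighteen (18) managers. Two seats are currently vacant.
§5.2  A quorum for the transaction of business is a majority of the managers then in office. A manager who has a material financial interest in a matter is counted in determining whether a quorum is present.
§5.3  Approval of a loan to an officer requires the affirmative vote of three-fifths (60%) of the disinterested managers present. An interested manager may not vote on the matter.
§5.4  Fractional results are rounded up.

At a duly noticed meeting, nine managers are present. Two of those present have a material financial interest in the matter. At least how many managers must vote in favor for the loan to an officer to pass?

5

The loan to an officer requires three-fifths of the disinterested managers present (9 − 2 = 7).
3/5 of 7 = 4.20, rounded up to 5.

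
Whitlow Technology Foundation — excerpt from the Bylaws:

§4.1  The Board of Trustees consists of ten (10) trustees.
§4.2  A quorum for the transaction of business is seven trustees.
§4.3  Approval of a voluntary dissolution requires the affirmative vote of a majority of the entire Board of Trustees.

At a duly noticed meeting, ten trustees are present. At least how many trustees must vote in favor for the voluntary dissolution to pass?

6

The voluntary dissolution requires a majority of the entire Board of Trustees (10).
A majority of 10 is 6.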